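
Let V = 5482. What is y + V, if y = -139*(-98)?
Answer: 19104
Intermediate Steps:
y = 13622
y + V = 13622 + 5482 = 19104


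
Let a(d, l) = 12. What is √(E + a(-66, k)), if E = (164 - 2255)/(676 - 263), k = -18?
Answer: √1183245/413 ≈ 2.6338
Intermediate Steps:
E = -2091/413 ≈ -5.0630
√(E + a(-66, k)) = √(-2091/413 + 12) = √(2865/413) = √1183245/413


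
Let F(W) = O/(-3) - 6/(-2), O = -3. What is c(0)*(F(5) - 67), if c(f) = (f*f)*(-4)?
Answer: 0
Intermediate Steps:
c(f) = -4*f**2 (c(f) = f**2*(-4) = -4*f**2)
F(W) = 4 (F(W) = -3/(-3) - 6/(-2) = -3*(-1/3) - 6*(-1/2) = 1 + 3 = 4)
c(0)*(F(5) - 67) = (-4*0**2)*(4 - 67) = -4*0*(-63) = 0*(-63) = 0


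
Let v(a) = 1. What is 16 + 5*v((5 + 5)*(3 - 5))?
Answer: 21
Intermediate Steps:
16 + 5*v((5 + 5)*(3 - 5)) = 16 + 5*1 = 16 + 5 = 21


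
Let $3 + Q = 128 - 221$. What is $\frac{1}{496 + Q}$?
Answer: $\frac{1}{400} \approx 0.0025$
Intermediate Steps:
$Q = -96$ ($Q = -3 + \left(128 - 221\right) = -3 - 93 = -96$)
$\frac{1}{496 + Q} = \frac{1}{496 - 96} = \frac{1}{400}$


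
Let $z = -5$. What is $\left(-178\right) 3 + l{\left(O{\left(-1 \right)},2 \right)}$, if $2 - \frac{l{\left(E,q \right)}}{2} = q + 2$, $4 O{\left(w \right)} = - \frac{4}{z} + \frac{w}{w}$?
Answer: $-538$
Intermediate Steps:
$O{\left(w \right)} = \frac{9}{20}$ ($O{\left(w \right)} = \frac{- \frac{4}{-5} + \frac{w}{w}}{4} = \frac{\left(-4\right) \left(- \frac{1}{5}\right) + 1}{4} = \frac{\frac{4}{5} + 1}{4} = \frac{1}{4} \cdot \frac{9}{5} = \frac{9}{20}$)
$l{\left(E,q \right)} = - 2 q$ ($l{\left(E,q \right)} = 4 - 2 \left(q + 2\right) = 4 - 2 \left(2 + q\right) = 4 - \left(4 + 2 q\right) = - 2 q$)
$\left(-178\right) 3 + l{\left(O{\left(-1 \right)},2 \right)} = \left(-178\right) 3 - 4 = -534 - 4 = -538$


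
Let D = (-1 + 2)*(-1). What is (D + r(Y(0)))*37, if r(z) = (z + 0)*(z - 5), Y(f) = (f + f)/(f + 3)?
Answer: -37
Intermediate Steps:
Y(f) = 2*f/(3 + f) (Y(f) = (2*f)/(3 + f) = 2*f/(3 + f))
D = -1 (D = 1*(-1) = -1)
r(z) = z*(-5 + z)
(D + r(Y(0)))*37 = (-1 + (2*0/(3 + 0))*(-5 + 2*0/(3 + 0)))*37 = (-1 + (2*0/3)*(-5 + 2*0/3))*37 = (-1 + (2*0*(⅓))*(-5 + 2*0*(⅓)))*37 = (-1 + 0*(-5 + 0))*37 = (-1 + 0*(-5))*37 = (-1 + 0)*37 = -1*37 = -37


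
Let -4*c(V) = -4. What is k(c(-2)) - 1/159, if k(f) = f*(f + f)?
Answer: 317/159 ≈ 1.9937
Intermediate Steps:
c(V) = 1 (c(V) = -1/4*(-4) = 1)
k(f) = 2*f**2 (k(f) = f*(2*f) = 2*f**2)
k(c(-2)) - 1/159 = 2*1**2 - 1/159 = 2*1 - 1*1/159 = 2 - 1/159 = 317/159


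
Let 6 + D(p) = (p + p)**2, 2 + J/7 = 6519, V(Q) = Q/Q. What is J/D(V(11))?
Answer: -45619/2 ≈ -22810.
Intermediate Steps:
V(Q) = 1
J = 45619 (J = -14 + 7*6519 = -14 + 45633 = 45619)
D(p) = -6 + 4*p**2 (D(p) = -6 + (p + p)**2 = -6 + (2*p)**2 = -6 + 4*p**2)
J/D(V(11)) = 45619/(-6 + 4*1**2) = 45619/(-6 + 4*1) = 45619/(-6 + 4) = 45619/(-2) = 45619*(-1/2) = -45619/2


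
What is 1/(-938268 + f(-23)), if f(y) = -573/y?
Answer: -23/21579591 ≈ -1.0658e-6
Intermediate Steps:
1/(-938268 + f(-23)) = 1/(-938268 - 573/(-23)) = 1/(-938268 - 573*(-1/23)) = 1/(-938268 + 573/23) = 1/(-21579591/23) = -23/21579591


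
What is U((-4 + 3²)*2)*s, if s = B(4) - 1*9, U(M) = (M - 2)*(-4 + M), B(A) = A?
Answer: -240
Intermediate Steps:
U(M) = (-4 + M)*(-2 + M) (U(M) = (-2 + M)*(-4 + M) = (-4 + M)*(-2 + M))
s = -5 (s = 4 - 1*9 = 4 - 9 = -5)
U((-4 + 3²)*2)*s = (8 + ((-4 + 3²)*2)² - 6*(-4 + 3²)*2)*(-5) = (8 + ((-4 + 9)*2)² - 6*(-4 + 9)*2)*(-5) = (8 + (5*2)² - 30*2)*(-5) = (8 + 10² - 6*10)*(-5) = (8 + 100 - 60)*(-5) = 48*(-5) = -240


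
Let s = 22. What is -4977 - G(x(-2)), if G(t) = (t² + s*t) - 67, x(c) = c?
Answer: -4870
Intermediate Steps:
G(t) = -67 + t² + 22*t (G(t) = (t² + 22*t) - 67 = -67 + t² + 22*t)
-4977 - G(x(-2)) = -4977 - (-67 + (-2)² + 22*(-2)) = -4977 - (-67 + 4 - 44) = -4977 - 1*(-107) = -4977 + 107 = -4870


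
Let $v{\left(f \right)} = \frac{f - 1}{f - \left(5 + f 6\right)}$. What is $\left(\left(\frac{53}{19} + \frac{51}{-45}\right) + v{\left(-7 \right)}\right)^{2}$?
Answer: $\frac{17424}{9025} \approx 1.9306$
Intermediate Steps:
$v{\left(f \right)} = \frac{-1 + f}{-5 - 5 f}$ ($v{\left(f \right)} = \frac{-1 + f}{f - \left(5 + 6 f\right)} = \frac{-1 + f}{-5 - 5 f}$)
$\left(\left(\frac{53}{19} + \frac{51}{-45}\right) + v{\left(-7 \right)}\right)^{2} = \left(\left(\frac{53}{19} + \frac{51}{-45}\right) + \frac{1 - -7}{5 \left(1 - 7\right)}\right)^{2} = \left(\left(53 \cdot \frac{1}{19} + 51 \left(- \frac{1}{45}\right)\right) + \frac{1 + 7}{5 \left(-6\right)}\right)^{2} = \left(\left(\frac{53}{19} - \frac{17}{15}\right) + \frac{1}{5} \left(- \frac{1}{6}\right) 8\right)^{2} = \left(\frac{472}{285} - \frac{4}{15}\right)^{2} = \left(\frac{132}{95}\right)^{2} = \frac{17424}{9025}$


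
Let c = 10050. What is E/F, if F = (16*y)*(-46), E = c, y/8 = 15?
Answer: -335/2944 ≈ -0.11379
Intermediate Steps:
y = 120 (y = 8*15 = 120)
E = 10050
F = -88320 (F = (16*120)*(-46) = 1920*(-46) = -88320)
E/F = 10050/(-88320) = 10050*(-1/88320) = -335/2944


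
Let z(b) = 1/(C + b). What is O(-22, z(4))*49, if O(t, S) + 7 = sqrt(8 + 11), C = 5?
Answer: -343 + 49*sqrt(19) ≈ -129.41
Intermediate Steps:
z(b) = 1/(5 + b)
O(t, S) = -7 + sqrt(19) (O(t, S) = -7 + sqrt(8 + 11) = -7 + sqrt(19))
O(-22, z(4))*49 = (-7 + sqrt(19))*49 = -343 + 49*sqrt(19)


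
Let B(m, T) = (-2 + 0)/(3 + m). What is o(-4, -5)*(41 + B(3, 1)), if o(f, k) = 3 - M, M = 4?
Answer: -122/3 ≈ -40.667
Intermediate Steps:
o(f, k) = -1 (o(f, k) = 3 - 1*4 = 3 - 4 = -1)
B(m, T) = -2/(3 + m)
o(-4, -5)*(41 + B(3, 1)) = -(41 - 2/(3 + 3)) = -(41 - 2/6) = -(41 - 2*1/6) = -(41 - 1/3) = -1*122/3 = -122/3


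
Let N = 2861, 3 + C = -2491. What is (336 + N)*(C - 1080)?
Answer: -11426078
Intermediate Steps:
C = -2494 (C = -3 - 2491 = -2494)
(336 + N)*(C - 1080) = (336 + 2861)*(-2494 - 1080) = 3197*(-3574) = -11426078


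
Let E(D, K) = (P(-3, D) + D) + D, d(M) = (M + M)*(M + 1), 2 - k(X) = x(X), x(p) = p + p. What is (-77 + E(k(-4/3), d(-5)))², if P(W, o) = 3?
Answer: 37636/9 ≈ 4181.8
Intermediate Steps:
x(p) = 2*p
k(X) = 2 - 2*X
d(M) = 2*M*(1 + M) (d(M) = (2*M)*(1 + M) = 2*M*(1 + M))
E(D, K) = 3 + 2*D (E(D, K) = (3 + D) + D = 3 + 2*D)
(-77 + E(k(-4/3), d(-5)))² = (-77 + (3 + 2*(2 - (-8)/3)))² = (-77 + (3 + 2*(2 - 2*(-4/3))))² = (-77 + (3 + 2*(2 + 8/3)))² = (-77 + (3 + 2*(14/3)))² = (-77 + (3 + 28/3))² = (-77 + 37/3)² = (-194/3)² = 37636/9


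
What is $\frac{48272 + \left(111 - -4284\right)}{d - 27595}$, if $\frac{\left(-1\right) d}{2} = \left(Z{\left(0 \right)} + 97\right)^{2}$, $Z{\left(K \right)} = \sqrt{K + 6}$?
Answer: $- \frac{815021825}{718125787} + \frac{20434796 \sqrt{6}}{2154377361} \approx -1.1117$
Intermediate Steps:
$Z{\left(K \right)} = \sqrt{6 + K}$
$d = - 2 \left(97 + \sqrt{6}\right)^{2}$ ($d = - 2 \left(\sqrt{6 + 0} + 97\right)^{2} = - 2 \left(\sqrt{6} + 97\right)^{2} = - 2 \left(97 + \sqrt{6}\right)^{2} \approx -19780.0$)
$\frac{48272 + \left(111 - -4284\right)}{d - 27595} = \frac{48272 + \left(111 - -4284\right)}{\left(-18830 - 388 \sqrt{6}\right) - 27595} = \frac{48272 + \left(111 + 4284\right)}{-46425 - 388 \sqrt{6}} = \frac{48272 + 4395}{-46425 - 388 \sqrt{6}} = \frac{52667}{-46425 - 388 \sqrt{6}}$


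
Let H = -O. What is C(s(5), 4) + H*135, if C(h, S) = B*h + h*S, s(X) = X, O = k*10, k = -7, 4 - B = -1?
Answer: 9495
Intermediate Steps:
B = 5 (B = 4 - 1*(-1) = 4 + 1 = 5)
O = -70 (O = -7*10 = -70)
C(h, S) = 5*h + S*h (C(h, S) = 5*h + h*S = 5*h + S*h)
H = 70 (H = -1*(-70) = 70)
C(s(5), 4) + H*135 = 5*(5 + 4) + 70*135 = 5*9 + 9450 = 45 + 9450 = 9495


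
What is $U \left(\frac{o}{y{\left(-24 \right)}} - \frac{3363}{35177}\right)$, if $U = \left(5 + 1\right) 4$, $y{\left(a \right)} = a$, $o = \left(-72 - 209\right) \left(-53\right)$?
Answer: $- \frac{523971773}{35177} \approx -14895.0$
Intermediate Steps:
$o = 14893$ ($o = \left(-281\right) \left(-53\right) = 14893$)
$U = 24$ ($U = 6 \cdot 4 = 24$)
$U \left(\frac{o}{y{\left(-24 \right)}} - \frac{3363}{35177}\right) = 24 \left(\frac{14893}{-24} - \frac{3363}{35177}\right) = 24 \left(14893 \left(- \frac{1}{24}\right) - \frac{3363}{35177}\right) = 24 \left(- \frac{14893}{24} - \frac{3363}{35177}\right) = 24 \left(- \frac{523971773}{844248}\right) = - \frac{523971773}{35177}$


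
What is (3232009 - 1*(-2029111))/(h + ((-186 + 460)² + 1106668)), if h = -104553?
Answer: 5261120/1077191 ≈ 4.8841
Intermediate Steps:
(3232009 - 1*(-2029111))/(h + ((-186 + 460)² + 1106668)) = (3232009 - 1*(-2029111))/(-104553 + ((-186 + 460)² + 1106668)) = (3232009 + 2029111)/(-104553 + (274² + 1106668)) = 5261120/(-104553 + (75076 + 1106668)) = 5261120/(-104553 + 1181744) = 5261120/1077191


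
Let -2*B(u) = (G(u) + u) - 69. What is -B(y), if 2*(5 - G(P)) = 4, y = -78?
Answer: -72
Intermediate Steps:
G(P) = 3 (G(P) = 5 - ½*4 = 5 - 2 = 3)
B(u) = 33 - u/2 (B(u) = -((3 + u) - 69)/2 = -(-66 + u)/2 = 33 - u/2)
-B(y) = -(33 - ½*(-78)) = -(33 + 39) = -1*72 = -72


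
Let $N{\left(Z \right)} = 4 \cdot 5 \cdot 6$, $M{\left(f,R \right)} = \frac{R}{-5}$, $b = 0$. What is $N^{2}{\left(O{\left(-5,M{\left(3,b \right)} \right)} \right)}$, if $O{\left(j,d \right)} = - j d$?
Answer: $14400$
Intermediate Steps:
$M{\left(f,R \right)} = - \frac{R}{5}$ ($M{\left(f,R \right)} = R \left(- \frac{1}{5}\right) = - \frac{R}{5}$)
$O{\left(j,d \right)} = - d j$
$N{\left(Z \right)} = 120$ ($N{\left(Z \right)} = 20 \cdot 6 = 120$)
$N^{2}{\left(O{\left(-5,M{\left(3,b \right)} \right)} \right)} = 120^{2} = 14400$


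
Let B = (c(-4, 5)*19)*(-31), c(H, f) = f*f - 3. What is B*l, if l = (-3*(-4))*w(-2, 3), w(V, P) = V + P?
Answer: -155496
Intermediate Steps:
c(H, f) = -3 + f² (c(H, f) = f² - 3 = -3 + f²)
w(V, P) = P + V
B = -12958 (B = ((-3 + 5²)*19)*(-31) = ((-3 + 25)*19)*(-31) = (22*19)*(-31) = 418*(-31) = -12958)
l = 12 (l = (-3*(-4))*(3 - 2) = 12*1 = 12)
B*l = -12958*12 = -155496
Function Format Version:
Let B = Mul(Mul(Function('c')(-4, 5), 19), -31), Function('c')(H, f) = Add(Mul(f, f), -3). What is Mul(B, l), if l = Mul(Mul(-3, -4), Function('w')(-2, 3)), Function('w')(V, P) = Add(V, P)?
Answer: -155496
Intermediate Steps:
Function('c')(H, f) = Add(-3, Pow(f, 2)) (Function('c')(H, f) = Add(Pow(f, 2), -3) = Add(-3, Pow(f, 2)))
Function('w')(V, P) = Add(P, V)
B = -12958 (B = Mul(Mul(Add(-3, Pow(5, 2)), 19), -31) = Mul(Mul(Add(-3, 25), 19), -31) = Mul(Mul(22, 19), -31) = Mul(418, -31) = -12958)
l = 12 (l = Mul(Mul(-3, -4), Add(3, -2)) = Mul(12, 1) = 12)
Mul(B, l) = Mul(-12958, 12) = -155496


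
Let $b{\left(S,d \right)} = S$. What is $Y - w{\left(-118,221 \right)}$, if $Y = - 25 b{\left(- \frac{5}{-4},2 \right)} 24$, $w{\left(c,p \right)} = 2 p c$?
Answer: $51406$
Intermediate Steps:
$w{\left(c,p \right)} = 2 c p$
$Y = -750$ ($Y = - 25 \left(- \frac{5}{-4}\right) 24 = - 25 \left(\left(-5\right) \left(- \frac{1}{4}\right)\right) 24 = \left(-25\right) \frac{5}{4} \cdot 24 = \left(- \frac{125}{4}\right) 24 = -750$)
$Y - w{\left(-118,221 \right)} = -750 - 2 \left(-118\right) 221 = -750 - -52156 = -750 + 52156 = 51406$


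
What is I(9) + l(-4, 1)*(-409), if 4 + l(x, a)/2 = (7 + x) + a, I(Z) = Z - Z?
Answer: 0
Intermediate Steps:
I(Z) = 0
l(x, a) = 6 + 2*a + 2*x (l(x, a) = -8 + 2*((7 + x) + a) = -8 + 2*(7 + a + x) = -8 + (14 + 2*a + 2*x) = 6 + 2*a + 2*x)
I(9) + l(-4, 1)*(-409) = 0 + (6 + 2*1 + 2*(-4))*(-409) = 0 + (6 + 2 - 8)*(-409) = 0 + 0*(-409) = 0 + 0 = 0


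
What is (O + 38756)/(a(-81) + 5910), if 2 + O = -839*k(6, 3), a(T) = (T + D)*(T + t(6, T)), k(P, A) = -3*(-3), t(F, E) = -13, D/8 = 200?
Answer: -31203/136876 ≈ -0.22797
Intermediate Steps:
D = 1600 (D = 8*200 = 1600)
k(P, A) = 9
a(T) = (-13 + T)*(1600 + T) (a(T) = (T + 1600)*(T - 13) = (1600 + T)*(-13 + T) = (-13 + T)*(1600 + T))
O = -7553 (O = -2 - 839*9 = -2 - 7551 = -7553)
(O + 38756)/(a(-81) + 5910) = (-7553 + 38756)/((-20800 + (-81)² + 1587*(-81)) + 5910) = 31203/((-20800 + 6561 - 128547) + 5910) = 31203/(-142786 + 5910) = 31203/(-136876) = 31203*(-1/136876) = -31203/136876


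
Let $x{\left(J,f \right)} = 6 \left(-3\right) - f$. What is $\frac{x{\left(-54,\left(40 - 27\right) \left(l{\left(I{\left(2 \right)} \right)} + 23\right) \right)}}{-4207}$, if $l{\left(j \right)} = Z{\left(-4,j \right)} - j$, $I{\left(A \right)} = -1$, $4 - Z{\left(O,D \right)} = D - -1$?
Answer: $\frac{382}{4207} \approx 0.090801$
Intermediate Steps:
$Z{\left(O,D \right)} = 3 - D$ ($Z{\left(O,D \right)} = 4 - \left(D - -1\right) = 4 - \left(D + 1\right) = 4 - \left(1 + D\right) = 3 - D$)
$l{\left(j \right)} = 3 - 2 j$ ($l{\left(j \right)} = \left(3 - j\right) - j = 3 - 2 j$)
$x{\left(J,f \right)} = -18 - f$
$\frac{x{\left(-54,\left(40 - 27\right) \left(l{\left(I{\left(2 \right)} \right)} + 23\right) \right)}}{-4207} = \frac{-18 - \left(40 - 27\right) \left(\left(3 - -2\right) + 23\right)}{-4207} = \left(-18 - 13 \left(\left(3 + 2\right) + 23\right)\right) \left(- \frac{1}{4207}\right) = \left(-18 - 13 \left(5 + 23\right)\right) \left(- \frac{1}{4207}\right) = \left(-18 - 13 \cdot 28\right) \left(- \frac{1}{4207}\right) = \left(-18 - 364\right) \left(- \frac{1}{4207}\right) = \left(-382\right) \left(- \frac{1}{4207}\right) = \frac{382}{4207}$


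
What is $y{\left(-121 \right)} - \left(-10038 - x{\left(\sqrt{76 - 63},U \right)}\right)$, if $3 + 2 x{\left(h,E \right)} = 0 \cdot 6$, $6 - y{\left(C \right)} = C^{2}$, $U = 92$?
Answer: $- \frac{9197}{2} \approx -4598.5$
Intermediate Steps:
$y{\left(C \right)} = 6 - C^{2}$
$x{\left(h,E \right)} = - \frac{3}{2}$ ($x{\left(h,E \right)} = - \frac{3}{2} + \frac{0 \cdot 6}{2} = - \frac{3}{2} + \frac{1}{2} \cdot 0 = - \frac{3}{2} + 0 = - \frac{3}{2}$)
$y{\left(-121 \right)} - \left(-10038 - x{\left(\sqrt{76 - 63},U \right)}\right) = \left(6 - \left(-121\right)^{2}\right) - \left(-10038 - - \frac{3}{2}\right) = \left(6 - 14641\right) - \left(-10038 + \frac{3}{2}\right) = \left(6 - 14641\right) - - \frac{20073}{2} = -14635 + \frac{20073}{2} = - \frac{9197}{2}$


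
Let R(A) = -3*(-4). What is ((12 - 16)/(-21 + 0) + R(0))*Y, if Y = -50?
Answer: -12800/21 ≈ -609.52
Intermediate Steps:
R(A) = 12
((12 - 16)/(-21 + 0) + R(0))*Y = ((12 - 16)/(-21 + 0) + 12)*(-50) = (-4/(-21) + 12)*(-50) = (-4*(-1/21) + 12)*(-50) = (4/21 + 12)*(-50) = (256/21)*(-50) = -12800/21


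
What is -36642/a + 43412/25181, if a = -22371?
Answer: 631284018/187774717 ≈ 3.3619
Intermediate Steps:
-36642/a + 43412/25181 = -36642/(-22371) + 43412/25181 = -36642*(-1/22371) + 43412*(1/25181) = 12214/7457 + 43412/25181 = 631284018/187774717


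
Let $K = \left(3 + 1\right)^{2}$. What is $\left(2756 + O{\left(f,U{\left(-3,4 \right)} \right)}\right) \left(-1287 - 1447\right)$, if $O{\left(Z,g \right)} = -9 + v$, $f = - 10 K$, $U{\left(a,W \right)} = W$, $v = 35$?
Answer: $-7605988$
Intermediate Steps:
$K = 16$ ($K = 4^{2} = 16$)
$f = -160$ ($f = \left(-10\right) 16 = -160$)
$O{\left(Z,g \right)} = 26$ ($O{\left(Z,g \right)} = -9 + 35 = 26$)
$\left(2756 + O{\left(f,U{\left(-3,4 \right)} \right)}\right) \left(-1287 - 1447\right) = \left(2756 + 26\right) \left(-1287 - 1447\right) = 2782 \left(-2734\right) = -7605988$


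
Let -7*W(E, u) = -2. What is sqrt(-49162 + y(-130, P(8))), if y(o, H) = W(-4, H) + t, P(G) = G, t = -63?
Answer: I*sqrt(2412011)/7 ≈ 221.87*I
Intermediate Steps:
W(E, u) = 2/7 (W(E, u) = -1/7*(-2) = 2/7)
y(o, H) = -439/7 (y(o, H) = 2/7 - 63 = -439/7)
sqrt(-49162 + y(-130, P(8))) = sqrt(-49162 - 439/7) = sqrt(-344573/7) = I*sqrt(2412011)/7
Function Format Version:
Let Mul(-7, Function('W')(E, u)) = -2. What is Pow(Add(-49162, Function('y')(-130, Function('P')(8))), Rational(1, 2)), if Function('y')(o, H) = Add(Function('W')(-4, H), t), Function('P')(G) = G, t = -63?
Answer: Mul(Rational(1, 7), I, Pow(2412011, Rational(1, 2))) ≈ Mul(221.87, I)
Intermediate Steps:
Function('W')(E, u) = Rational(2, 7) (Function('W')(E, u) = Mul(Rational(-1, 7), -2) = Rational(2, 7))
Function('y')(o, H) = Rational(-439, 7) (Function('y')(o, H) = Add(Rational(2, 7), -63) = Rational(-439, 7))
Pow(Add(-49162, Function('y')(-130, Function('P')(8))), Rational(1, 2)) = Pow(Add(-49162, Rational(-439, 7)), Rational(1, 2)) = Pow(Rational(-344573, 7), Rational(1, 2)) = Mul(Rational(1, 7), I, Pow(2412011, Rational(1, 2)))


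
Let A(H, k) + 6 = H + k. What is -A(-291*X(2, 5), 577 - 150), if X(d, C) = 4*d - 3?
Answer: 1034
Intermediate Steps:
X(d, C) = -3 + 4*d
A(H, k) = -6 + H + k (A(H, k) = -6 + (H + k) = -6 + H + k)
-A(-291*X(2, 5), 577 - 150) = -(-6 - 291*(-3 + 4*2) + (577 - 150)) = -(-6 - 291*(-3 + 8) + 427) = -(-6 - 291*5 + 427) = -(-6 - 1455 + 427) = -1*(-1034) = 1034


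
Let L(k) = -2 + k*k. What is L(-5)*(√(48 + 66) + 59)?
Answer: 1357 + 23*√114 ≈ 1602.6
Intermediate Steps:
L(k) = -2 + k²
L(-5)*(√(48 + 66) + 59) = (-2 + (-5)²)*(√(48 + 66) + 59) = (-2 + 25)*(√114 + 59) = 23*(59 + √114) = 1357 + 23*√114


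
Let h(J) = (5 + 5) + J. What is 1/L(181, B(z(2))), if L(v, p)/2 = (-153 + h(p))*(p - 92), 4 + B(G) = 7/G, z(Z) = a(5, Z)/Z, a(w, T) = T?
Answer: 1/24920 ≈ 4.0128e-5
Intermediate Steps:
h(J) = 10 + J
z(Z) = 1 (z(Z) = Z/Z = 1)
B(G) = -4 + 7/G
L(v, p) = 2*(-143 + p)*(-92 + p) (L(v, p) = 2*((-153 + (10 + p))*(p - 92)) = 2*((-143 + p)*(-92 + p)) = 2*(-143 + p)*(-92 + p))
1/L(181, B(z(2))) = 1/(26312 - 470*(-4 + 7/1) + 2*(-4 + 7/1)**2) = 1/(26312 - 470*(-4 + 7*1) + 2*(-4 + 7*1)**2) = 1/(26312 - 470*(-4 + 7) + 2*(-4 + 7)**2) = 1/(26312 - 470*3 + 2*3**2) = 1/(26312 - 1410 + 2*9) = 1/(26312 - 1410 + 18) = 1/24920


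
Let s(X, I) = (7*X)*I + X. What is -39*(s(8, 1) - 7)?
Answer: -2223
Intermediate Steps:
s(X, I) = X + 7*I*X (s(X, I) = 7*I*X + X = X + 7*I*X)
-39*(s(8, 1) - 7) = -39*(8*(1 + 7*1) - 7) = -39*(8*(1 + 7) - 7) = -39*(8*8 - 7) = -39*(64 - 7) = -39*57 = -2223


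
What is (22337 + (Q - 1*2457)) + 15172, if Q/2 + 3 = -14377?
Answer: 6292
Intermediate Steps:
Q = -28760 (Q = -6 + 2*(-14377) = -6 - 28754 = -28760)
(22337 + (Q - 1*2457)) + 15172 = (22337 + (-28760 - 1*2457)) + 15172 = (22337 + (-28760 - 2457)) + 15172 = (22337 - 31217) + 15172 = -8880 + 15172 = 6292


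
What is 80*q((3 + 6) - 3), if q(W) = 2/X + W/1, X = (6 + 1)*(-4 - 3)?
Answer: 23360/49 ≈ 476.73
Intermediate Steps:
X = -49 (X = 7*(-7) = -49)
q(W) = -2/49 + W (q(W) = 2/(-49) + W/1 = 2*(-1/49) + W*1 = -2/49 + W)
80*q((3 + 6) - 3) = 80*(-2/49 + ((3 + 6) - 3)) = 80*(-2/49 + (9 - 3)) = 80*(-2/49 + 6) = 80*(292/49) = 23360/49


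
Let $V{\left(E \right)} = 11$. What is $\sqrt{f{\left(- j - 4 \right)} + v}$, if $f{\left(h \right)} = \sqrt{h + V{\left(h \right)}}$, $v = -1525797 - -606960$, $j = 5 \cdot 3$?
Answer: $\sqrt{-918837 + 2 i \sqrt{2}} \approx 0.001 + 958.56 i$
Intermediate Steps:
$j = 15$
$v = -918837$ ($v = -1525797 + 606960 = -918837$)
$f{\left(h \right)} = \sqrt{11 + h}$ ($f{\left(h \right)} = \sqrt{h + 11} = \sqrt{11 + h}$)
$\sqrt{f{\left(- j - 4 \right)} + v} = \sqrt{\sqrt{11 - 19} - 918837} = \sqrt{\sqrt{-8} - 918837} = \sqrt{2 i \sqrt{2} - 918837} = \sqrt{-918837 + 2 i \sqrt{2}}$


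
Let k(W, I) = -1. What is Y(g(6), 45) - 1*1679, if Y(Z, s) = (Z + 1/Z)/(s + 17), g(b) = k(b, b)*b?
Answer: -624625/372 ≈ -1679.1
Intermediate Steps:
g(b) = -b
Y(Z, s) = (Z + 1/Z)/(17 + s)
Y(g(6), 45) - 1*1679 = (1 + (-1*6)²)/(((-1*6))*(17 + 45)) - 1*1679 = (1 + (-6)²)/(-6*62) - 1679 = -⅙*1/62*(1 + 36) - 1679 = -⅙*1/62*37 - 1679 = -37/372 - 1679 = -624625/372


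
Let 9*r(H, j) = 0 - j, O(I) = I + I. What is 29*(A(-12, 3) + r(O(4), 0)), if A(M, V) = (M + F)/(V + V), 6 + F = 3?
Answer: -145/2 ≈ -72.500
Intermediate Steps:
F = -3 (F = -6 + 3 = -3)
O(I) = 2*I
r(H, j) = -j/9 (r(H, j) = (0 - j)/9 = (-j)/9 = -j/9)
A(M, V) = (-3 + M)/(2*V) (A(M, V) = (M - 3)/(V + V) = (-3 + M)/((2*V)) = (-3 + M)*(1/(2*V)) = (-3 + M)/(2*V))
29*(A(-12, 3) + r(O(4), 0)) = 29*((½)*(-3 - 12)/3 - ⅑*0) = 29*((½)*(⅓)*(-15) + 0) = 29*(-5/2 + 0) = 29*(-5/2) = -145/2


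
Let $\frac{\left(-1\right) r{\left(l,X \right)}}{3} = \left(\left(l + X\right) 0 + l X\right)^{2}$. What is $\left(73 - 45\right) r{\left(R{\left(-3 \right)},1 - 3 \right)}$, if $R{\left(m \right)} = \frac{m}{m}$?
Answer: $-336$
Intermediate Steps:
$R{\left(m \right)} = 1$
$r{\left(l,X \right)} = - 3 X^{2} l^{2}$ ($r{\left(l,X \right)} = - 3 \left(\left(l + X\right) 0 + l X\right)^{2} = - 3 \left(\left(X + l\right) 0 + X l\right)^{2} = - 3 \left(0 + X l\right)^{2} = - 3 \left(X l\right)^{2} = - 3 X^{2} l^{2}$)
$\left(73 - 45\right) r{\left(R{\left(-3 \right)},1 - 3 \right)} = \left(73 - 45\right) \left(- 3 \left(1 - 3\right)^{2} \cdot 1^{2}\right) = 28 \left(\left(-3\right) \left(1 - 3\right)^{2} \cdot 1\right) = 28 \left(\left(-3\right) \left(-2\right)^{2} \cdot 1\right) = 28 \left(\left(-3\right) 4 \cdot 1\right) = 28 \left(-12\right) = -336$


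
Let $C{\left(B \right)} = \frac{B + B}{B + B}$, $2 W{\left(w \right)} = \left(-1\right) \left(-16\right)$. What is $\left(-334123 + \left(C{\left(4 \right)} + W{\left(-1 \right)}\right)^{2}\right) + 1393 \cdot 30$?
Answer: $-292252$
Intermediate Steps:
$W{\left(w \right)} = 8$ ($W{\left(w \right)} = \frac{\left(-1\right) \left(-16\right)}{2} = \frac{1}{2} \cdot 16 = 8$)
$C{\left(B \right)} = 1$ ($C{\left(B \right)} = \frac{2 B}{2 B} = 2 B \frac{1}{2 B} = 1$)
$\left(-334123 + \left(C{\left(4 \right)} + W{\left(-1 \right)}\right)^{2}\right) + 1393 \cdot 30 = \left(-334123 + \left(1 + 8\right)^{2}\right) + 1393 \cdot 30 = \left(-334123 + 9^{2}\right) + 41790 = \left(-334123 + 81\right) + 41790 = -334042 + 41790 = -292252$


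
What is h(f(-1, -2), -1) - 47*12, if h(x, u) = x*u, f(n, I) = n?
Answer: -563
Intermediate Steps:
h(x, u) = u*x
h(f(-1, -2), -1) - 47*12 = -1*(-1) - 47*12 = 1 - 564 = -563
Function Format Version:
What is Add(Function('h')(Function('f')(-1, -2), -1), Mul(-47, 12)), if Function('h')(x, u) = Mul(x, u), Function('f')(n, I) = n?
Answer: -563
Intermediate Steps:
Function('h')(x, u) = Mul(u, x)
Add(Function('h')(Function('f')(-1, -2), -1), Mul(-47, 12)) = Add(Mul(-1, -1), Mul(-47, 12)) = Add(1, -564) = -563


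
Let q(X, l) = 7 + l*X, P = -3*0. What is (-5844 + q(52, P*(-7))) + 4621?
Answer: -1216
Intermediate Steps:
P = 0
q(X, l) = 7 + X*l
(-5844 + q(52, P*(-7))) + 4621 = (-5844 + (7 + 52*(0*(-7)))) + 4621 = (-5844 + (7 + 52*0)) + 4621 = (-5844 + (7 + 0)) + 4621 = (-5844 + 7) + 4621 = -5837 + 4621 = -1216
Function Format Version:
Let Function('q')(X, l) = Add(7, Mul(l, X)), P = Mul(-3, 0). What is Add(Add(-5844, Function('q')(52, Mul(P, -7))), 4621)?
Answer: -1216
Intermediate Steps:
P = 0
Function('q')(X, l) = Add(7, Mul(X, l))
Add(Add(-5844, Function('q')(52, Mul(P, -7))), 4621) = Add(Add(-5844, Add(7, Mul(52, Mul(0, -7)))), 4621) = Add(Add(-5844, Add(7, Mul(52, 0))), 4621) = Add(Add(-5844, Add(7, 0)), 4621) = Add(Add(-5844, 7), 4621) = Add(-5837, 4621) = -1216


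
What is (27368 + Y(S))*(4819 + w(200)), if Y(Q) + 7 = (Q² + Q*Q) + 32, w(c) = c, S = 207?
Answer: 567603729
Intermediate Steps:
Y(Q) = 25 + 2*Q² (Y(Q) = -7 + ((Q² + Q*Q) + 32) = -7 + ((Q² + Q²) + 32) = -7 + (2*Q² + 32) = -7 + (32 + 2*Q²) = 25 + 2*Q²)
(27368 + Y(S))*(4819 + w(200)) = (27368 + (25 + 2*207²))*(4819 + 200) = (27368 + (25 + 2*42849))*5019 = (27368 + (25 + 85698))*5019 = (27368 + 85723)*5019 = 113091*5019 = 567603729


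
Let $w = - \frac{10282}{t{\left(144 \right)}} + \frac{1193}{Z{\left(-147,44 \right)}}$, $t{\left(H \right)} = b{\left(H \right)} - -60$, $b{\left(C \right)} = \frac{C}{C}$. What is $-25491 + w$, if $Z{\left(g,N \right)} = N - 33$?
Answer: $- \frac{17144790}{671} \approx -25551.0$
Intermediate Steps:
$b{\left(C \right)} = 1$
$Z{\left(g,N \right)} = -33 + N$ ($Z{\left(g,N \right)} = N - 33 = -33 + N$)
$t{\left(H \right)} = 61$ ($t{\left(H \right)} = 1 - -60 = 1 + 60 = 61$)
$w = - \frac{40329}{671}$ ($w = - \frac{10282}{61} + \frac{1193}{-33 + 44} = \left(-10282\right) \frac{1}{61} + \frac{1193}{11} = - \frac{10282}{61} + 1193 \cdot \frac{1}{11} = - \frac{10282}{61} + \frac{1193}{11} = - \frac{40329}{671} \approx -60.103$)
$-25491 + w = -25491 - \frac{40329}{671} = - \frac{17144790}{671}$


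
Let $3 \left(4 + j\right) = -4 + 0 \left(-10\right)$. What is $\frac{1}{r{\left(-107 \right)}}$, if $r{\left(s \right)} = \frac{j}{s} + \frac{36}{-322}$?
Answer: $- \frac{51681}{3202} \approx -16.14$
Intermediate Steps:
$j = - \frac{16}{3}$ ($j = -4 + \frac{-4 + 0 \left(-10\right)}{3} = -4 + \frac{-4 + 0}{3} = -4 + \frac{1}{3} \left(-4\right) = -4 - \frac{4}{3} = - \frac{16}{3} \approx -5.3333$)
$r{\left(s \right)} = - \frac{18}{161} - \frac{16}{3 s}$ ($r{\left(s \right)} = - \frac{16}{3 s} + \frac{36}{-322} = - \frac{16}{3 s} + 36 \left(- \frac{1}{322}\right) = - \frac{16}{3 s} - \frac{18}{161} = - \frac{18}{161} - \frac{16}{3 s}$)
$\frac{1}{r{\left(-107 \right)}} = \frac{1}{\frac{2}{483} \frac{1}{-107} \left(-1288 - -2889\right)} = \frac{1}{\frac{2}{483} \left(- \frac{1}{107}\right) \left(-1288 + 2889\right)} = \frac{1}{\frac{2}{483} \left(- \frac{1}{107}\right) 1601} = \frac{1}{- \frac{3202}{51681}} = - \frac{51681}{3202}$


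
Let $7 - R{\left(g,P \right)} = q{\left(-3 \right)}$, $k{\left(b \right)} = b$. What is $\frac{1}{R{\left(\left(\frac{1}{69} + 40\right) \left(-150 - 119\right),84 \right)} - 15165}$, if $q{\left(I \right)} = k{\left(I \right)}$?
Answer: $- \frac{1}{15155} \approx -6.5985 \cdot 10^{-5}$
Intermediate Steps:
$q{\left(I \right)} = I$
$R{\left(g,P \right)} = 10$ ($R{\left(g,P \right)} = 7 - -3 = 7 + 3 = 10$)
$\frac{1}{R{\left(\left(\frac{1}{69} + 40\right) \left(-150 - 119\right),84 \right)} - 15165} = \frac{1}{10 - 15165} = \frac{1}{-15155} = - \frac{1}{15155}$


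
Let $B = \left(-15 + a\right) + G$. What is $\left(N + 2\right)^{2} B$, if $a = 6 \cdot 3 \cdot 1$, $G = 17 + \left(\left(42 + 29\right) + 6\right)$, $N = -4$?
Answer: $388$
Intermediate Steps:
$G = 94$ ($G = 17 + \left(71 + 6\right) = 17 + 77 = 94$)
$a = 18$ ($a = 18 \cdot 1 = 18$)
$B = 97$ ($B = \left(-15 + 18\right) + 94 = 3 + 94 = 97$)
$\left(N + 2\right)^{2} B = \left(-4 + 2\right)^{2} \cdot 97 = \left(-2\right)^{2} \cdot 97 = 4 \cdot 97 = 388$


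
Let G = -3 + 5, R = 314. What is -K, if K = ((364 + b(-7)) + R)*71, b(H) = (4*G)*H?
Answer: -44162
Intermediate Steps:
G = 2
b(H) = 8*H (b(H) = (4*2)*H = 8*H)
K = 44162 (K = ((364 + 8*(-7)) + 314)*71 = ((364 - 56) + 314)*71 = (308 + 314)*71 = 622*71 = 44162)
-K = -1*44162 = -44162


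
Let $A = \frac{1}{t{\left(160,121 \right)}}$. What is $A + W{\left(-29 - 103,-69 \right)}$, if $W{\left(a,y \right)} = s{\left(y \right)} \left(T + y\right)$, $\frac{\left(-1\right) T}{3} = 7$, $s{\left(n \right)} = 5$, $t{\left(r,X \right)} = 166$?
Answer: $- \frac{74699}{166} \approx -449.99$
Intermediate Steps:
$T = -21$ ($T = \left(-3\right) 7 = -21$)
$W{\left(a,y \right)} = -105 + 5 y$ ($W{\left(a,y \right)} = 5 \left(-21 + y\right) = -105 + 5 y$)
$A = \frac{1}{166} \approx 0.0060241$
$A + W{\left(-29 - 103,-69 \right)} = \frac{1}{166} + \left(-105 + 5 \left(-69\right)\right) = \frac{1}{166} - 450 = - \frac{74699}{166}$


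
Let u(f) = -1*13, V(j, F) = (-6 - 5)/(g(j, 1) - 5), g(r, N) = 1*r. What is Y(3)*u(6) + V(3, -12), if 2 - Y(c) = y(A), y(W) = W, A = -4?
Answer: -145/2 ≈ -72.500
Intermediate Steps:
g(r, N) = r
Y(c) = 6 (Y(c) = 2 - 1*(-4) = 2 + 4 = 6)
V(j, F) = -11/(-5 + j) (V(j, F) = (-6 - 5)/(j - 5) = -11/(-5 + j))
u(f) = -13
Y(3)*u(6) + V(3, -12) = 6*(-13) - 11/(-5 + 3) = -78 - 11/(-2) = -78 - 11*(-1/2) = -78 + 11/2 = -145/2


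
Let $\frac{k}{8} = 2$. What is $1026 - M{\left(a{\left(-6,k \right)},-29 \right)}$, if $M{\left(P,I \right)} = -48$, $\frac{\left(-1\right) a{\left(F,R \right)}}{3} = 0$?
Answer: $1074$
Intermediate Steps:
$k = 16$ ($k = 8 \cdot 2 = 16$)
$a{\left(F,R \right)} = 0$ ($a{\left(F,R \right)} = \left(-3\right) 0 = 0$)
$1026 - M{\left(a{\left(-6,k \right)},-29 \right)} = 1026 - -48 = 1026 + 48 = 1074$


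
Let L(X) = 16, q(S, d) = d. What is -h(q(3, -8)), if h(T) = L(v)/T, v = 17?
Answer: 2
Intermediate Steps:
h(T) = 16/T
-h(q(3, -8)) = -16/(-8) = -16*(-1)/8 = -1*(-2) = 2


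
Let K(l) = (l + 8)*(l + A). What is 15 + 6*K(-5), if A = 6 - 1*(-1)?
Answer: 51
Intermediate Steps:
A = 7 (A = 6 + 1 = 7)
K(l) = (7 + l)*(8 + l) (K(l) = (l + 8)*(l + 7) = (8 + l)*(7 + l) = (7 + l)*(8 + l))
15 + 6*K(-5) = 15 + 6*(56 + (-5)**2 + 15*(-5)) = 15 + 6*(56 + 25 - 75) = 15 + 6*6 = 15 + 36 = 51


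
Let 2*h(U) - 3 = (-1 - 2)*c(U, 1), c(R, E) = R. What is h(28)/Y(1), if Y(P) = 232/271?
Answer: -21951/464 ≈ -47.308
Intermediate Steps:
Y(P) = 232/271 (Y(P) = 232*(1/271) = 232/271)
h(U) = 3/2 - 3*U/2 (h(U) = 3/2 + ((-1 - 2)*U)/2 = 3/2 + (-3*U)/2 = 3/2 - 3*U/2)
h(28)/Y(1) = (3/2 - 3/2*28)/(232/271) = (3/2 - 42)*(271/232) = -81/2*271/232 = -21951/464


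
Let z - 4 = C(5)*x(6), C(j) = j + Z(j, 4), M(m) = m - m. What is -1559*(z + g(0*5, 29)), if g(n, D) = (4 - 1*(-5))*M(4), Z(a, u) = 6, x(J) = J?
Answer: -109130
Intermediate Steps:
M(m) = 0
g(n, D) = 0 (g(n, D) = (4 - 1*(-5))*0 = (4 + 5)*0 = 9*0 = 0)
C(j) = 6 + j (C(j) = j + 6 = 6 + j)
z = 70 (z = 4 + (6 + 5)*6 = 4 + 11*6 = 4 + 66 = 70)
-1559*(z + g(0*5, 29)) = -1559*(70 + 0) = -1559*70 = -109130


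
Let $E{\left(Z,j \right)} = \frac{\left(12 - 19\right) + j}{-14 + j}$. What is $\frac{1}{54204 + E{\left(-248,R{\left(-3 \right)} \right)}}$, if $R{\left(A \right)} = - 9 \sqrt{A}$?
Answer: $\frac{23795897}{1289851284844} - \frac{63 i \sqrt{3}}{1289851284844} \approx 1.8449 \cdot 10^{-5} - 8.4598 \cdot 10^{-11} i$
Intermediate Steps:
$E{\left(Z,j \right)} = \frac{-7 + j}{-14 + j}$
$\frac{1}{54204 + E{\left(-248,R{\left(-3 \right)} \right)}} = \frac{1}{54204 + \frac{-7 - 9 \sqrt{-3}}{-14 - 9 \sqrt{-3}}} = \frac{1}{54204 + \frac{-7 - 9 i \sqrt{3}}{-14 - 9 i \sqrt{3}}}$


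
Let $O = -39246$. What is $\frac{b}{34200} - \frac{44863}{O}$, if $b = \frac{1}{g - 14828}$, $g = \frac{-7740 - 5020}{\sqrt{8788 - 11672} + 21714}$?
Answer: $\frac{30127451370756858633949}{26355392161386786986400} - \frac{29 i \sqrt{721}}{4029260382416570400} \approx 1.1431 - 1.9326 \cdot 10^{-16} i$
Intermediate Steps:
$g = - \frac{12760}{21714 + 2 i \sqrt{721}}$ ($g = - \frac{12760}{\sqrt{-2884} + 21714} = - \frac{12760}{2 i \sqrt{721} + 21714} = - \frac{12760}{21714 + 2 i \sqrt{721}} \approx -0.58764 + 0.0014533 i$)
$b = \frac{1}{- \frac{24970318406}{1683931} + \frac{638 i \sqrt{721}}{11787517}}$ ($b = \frac{1}{\left(- \frac{989538}{1683931} + \frac{638 i \sqrt{721}}{11787517}\right) - 14828} = \frac{1}{- \frac{24970318406}{1683931} + \frac{638 i \sqrt{721}}{11787517}} \approx -6.7437 \cdot 10^{-5} - 7.0 \cdot 10^{-12} i$)
$\frac{b}{34200} - \frac{44863}{O} = \frac{- \frac{7945101311}{117814631064812} - \frac{29 i \sqrt{721}}{117814631064812}}{34200} - \frac{44863}{-39246} = \left(- \frac{7945101311}{117814631064812} - \frac{29 i \sqrt{721}}{117814631064812}\right) \frac{1}{34200} - - \frac{44863}{39246} = \left(- \frac{7945101311}{4029260382416570400} - \frac{29 i \sqrt{721}}{4029260382416570400}\right) + \frac{44863}{39246} = \frac{30127451370756858633949}{26355392161386786986400} - \frac{29 i \sqrt{721}}{4029260382416570400}$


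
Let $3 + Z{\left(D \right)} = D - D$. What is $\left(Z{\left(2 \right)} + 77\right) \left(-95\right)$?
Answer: $-7030$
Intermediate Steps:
$Z{\left(D \right)} = -3$ ($Z{\left(D \right)} = -3 + \left(D - D\right) = -3 + 0 = -3$)
$\left(Z{\left(2 \right)} + 77\right) \left(-95\right) = \left(-3 + 77\right) \left(-95\right) = 74 \left(-95\right) = -7030$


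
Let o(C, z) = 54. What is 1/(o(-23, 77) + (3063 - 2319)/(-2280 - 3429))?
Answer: 1903/102514 ≈ 0.018563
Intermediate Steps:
1/(o(-23, 77) + (3063 - 2319)/(-2280 - 3429)) = 1/(54 + (3063 - 2319)/(-2280 - 3429)) = 1/(54 + 744/(-5709)) = 1/(54 + 744*(-1/5709)) = 1/(54 - 248/1903) = 1/(102514/1903) = 1903/102514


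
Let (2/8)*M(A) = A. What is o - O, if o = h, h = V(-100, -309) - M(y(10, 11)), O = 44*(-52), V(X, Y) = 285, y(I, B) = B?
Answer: 2529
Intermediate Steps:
M(A) = 4*A
O = -2288
h = 241 (h = 285 - 4*11 = 285 - 1*44 = 285 - 44 = 241)
o = 241
o - O = 241 - 1*(-2288) = 241 + 2288 = 2529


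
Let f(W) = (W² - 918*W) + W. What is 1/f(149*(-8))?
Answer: 1/2513928 ≈ 3.9778e-7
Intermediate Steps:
f(W) = W² - 917*W
1/f(149*(-8)) = 1/((149*(-8))*(-917 + 149*(-8))) = 1/(-1192*(-917 - 1192)) = 1/(-1192*(-2109)) = 1/2513928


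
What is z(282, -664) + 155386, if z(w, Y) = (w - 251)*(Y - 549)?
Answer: 117783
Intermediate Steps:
z(w, Y) = (-549 + Y)*(-251 + w) (z(w, Y) = (-251 + w)*(-549 + Y) = (-549 + Y)*(-251 + w))
z(282, -664) + 155386 = (137799 - 549*282 - 251*(-664) - 664*282) + 155386 = (137799 - 154818 + 166664 - 187248) + 155386 = -37603 + 155386 = 117783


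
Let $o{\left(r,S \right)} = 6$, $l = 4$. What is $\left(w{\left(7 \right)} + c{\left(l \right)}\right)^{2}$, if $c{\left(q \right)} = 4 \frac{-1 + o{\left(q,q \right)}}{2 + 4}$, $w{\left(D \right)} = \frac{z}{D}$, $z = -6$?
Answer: $\frac{2704}{441} \approx 6.1315$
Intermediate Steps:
$w{\left(D \right)} = - \frac{6}{D}$
$c{\left(q \right)} = \frac{10}{3}$ ($c{\left(q \right)} = 4 \frac{-1 + 6}{2 + 4} = 4 \cdot \frac{5}{6} = \frac{10}{3}$)
$\left(w{\left(7 \right)} + c{\left(l \right)}\right)^{2} = \left(- \frac{6}{7} + \frac{10}{3}\right)^{2} = \left(\frac{52}{21}\right)^{2} = \frac{2704}{441}$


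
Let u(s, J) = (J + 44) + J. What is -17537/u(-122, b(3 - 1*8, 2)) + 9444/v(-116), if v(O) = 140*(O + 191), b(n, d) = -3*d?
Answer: -15319691/28000 ≈ -547.13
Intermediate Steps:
u(s, J) = 44 + 2*J (u(s, J) = (44 + J) + J = 44 + 2*J)
v(O) = 26740 + 140*O (v(O) = 140*(191 + O) = 26740 + 140*O)
-17537/u(-122, b(3 - 1*8, 2)) + 9444/v(-116) = -17537/(44 + 2*(-3*2)) + 9444/(26740 + 140*(-116)) = -17537/(44 + 2*(-6)) + 9444/(26740 - 16240) = -17537/(44 - 12) + 9444/10500 = -17537/32 + 9444*(1/10500) = -17537*1/32 + 787/875 = -17537/32 + 787/875 = -15319691/28000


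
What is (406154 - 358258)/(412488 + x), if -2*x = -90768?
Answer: 5987/57234 ≈ 0.10461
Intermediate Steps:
x = 45384 (x = -½*(-90768) = 45384)
(406154 - 358258)/(412488 + x) = (406154 - 358258)/(412488 + 45384) = 47896/457872 = 47896*(1/457872) = 5987/57234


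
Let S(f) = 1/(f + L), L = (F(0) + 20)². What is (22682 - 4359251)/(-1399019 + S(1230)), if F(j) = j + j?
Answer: 7068607470/2280400969 ≈ 3.0997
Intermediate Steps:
F(j) = 2*j
L = 400 (L = (2*0 + 20)² = (0 + 20)² = 20² = 400)
S(f) = 1/(400 + f) (S(f) = 1/(f + 400) = 1/(400 + f))
(22682 - 4359251)/(-1399019 + S(1230)) = (22682 - 4359251)/(-1399019 + 1/(400 + 1230)) = -4336569/(-1399019 + 1/1630) = -4336569/(-2280400969/1630) = -4336569*(-1630/2280400969) = 7068607470/2280400969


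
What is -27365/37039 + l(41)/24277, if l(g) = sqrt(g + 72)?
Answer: -27365/37039 + sqrt(113)/24277 ≈ -0.73838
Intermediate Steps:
l(g) = sqrt(72 + g)
-27365/37039 + l(41)/24277 = -27365/37039 + sqrt(72 + 41)/24277 = -27365*1/37039 + sqrt(113)*(1/24277) = -27365/37039 + sqrt(113)/24277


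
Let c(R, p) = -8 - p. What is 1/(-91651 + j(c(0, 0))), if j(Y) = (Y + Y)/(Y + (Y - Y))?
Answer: -1/91649 ≈ -1.0911e-5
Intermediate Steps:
j(Y) = 2 (j(Y) = (2*Y)/(Y + 0) = (2*Y)/Y = 2)
1/(-91651 + j(c(0, 0))) = 1/(-91651 + 2) = 1/(-91649) = -1/91649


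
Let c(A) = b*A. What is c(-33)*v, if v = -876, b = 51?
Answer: 1474308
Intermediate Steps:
c(A) = 51*A
c(-33)*v = (51*(-33))*(-876) = -1683*(-876) = 1474308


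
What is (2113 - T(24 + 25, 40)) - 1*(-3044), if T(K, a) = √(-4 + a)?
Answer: 5151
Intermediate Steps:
(2113 - T(24 + 25, 40)) - 1*(-3044) = (2113 - √(-4 + 40)) - 1*(-3044) = (2113 - √36) + 3044 = (2113 - 1*6) + 3044 = (2113 - 6) + 3044 = 2107 + 3044 = 5151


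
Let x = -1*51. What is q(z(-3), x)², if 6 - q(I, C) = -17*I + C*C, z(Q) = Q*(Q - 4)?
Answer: 5008644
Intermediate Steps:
z(Q) = Q*(-4 + Q)
x = -51
q(I, C) = 6 - C² + 17*I (q(I, C) = 6 - (-17*I + C*C) = 6 - (-17*I + C²) = 6 - (C² - 17*I) = 6 + (-C² + 17*I) = 6 - C² + 17*I)
q(z(-3), x)² = (6 - 1*(-51)² + 17*(-3*(-4 - 3)))² = (6 - 1*2601 + 17*(-3*(-7)))² = (6 - 2601 + 17*21)² = (6 - 2601 + 357)² = (-2238)² = 5008644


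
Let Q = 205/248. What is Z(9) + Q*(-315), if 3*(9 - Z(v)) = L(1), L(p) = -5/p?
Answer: -185789/744 ≈ -249.72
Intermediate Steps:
Q = 205/248 (Q = 205*(1/248) = 205/248 ≈ 0.82661)
Z(v) = 32/3 (Z(v) = 9 - (-5)/(3*1) = 9 - (-5)/3 = 9 - ⅓*(-5) = 9 + 5/3 = 32/3)
Z(9) + Q*(-315) = 32/3 + (205/248)*(-315) = 32/3 - 64575/248 = -185789/744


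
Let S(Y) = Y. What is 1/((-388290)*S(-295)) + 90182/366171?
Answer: 3443315718757/13981086196350 ≈ 0.24628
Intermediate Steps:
1/((-388290)*S(-295)) + 90182/366171 = 1/(-388290*(-295)) + 90182/366171 = -1/388290*(-1/295) + 90182*(1/366171) = 1/114545550 + 90182/366171 = 3443315718757/13981086196350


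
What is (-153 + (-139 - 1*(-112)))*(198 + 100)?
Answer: -53640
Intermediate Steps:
(-153 + (-139 - 1*(-112)))*(198 + 100) = (-153 + (-139 + 112))*298 = (-153 - 27)*298 = -180*298 = -53640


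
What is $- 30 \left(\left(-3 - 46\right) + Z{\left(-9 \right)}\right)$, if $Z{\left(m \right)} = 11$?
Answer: $1140$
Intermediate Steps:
$- 30 \left(\left(-3 - 46\right) + Z{\left(-9 \right)}\right) = - 30 \left(\left(-3 - 46\right) + 11\right) = - 30 \left(-49 + 11\right) = \left(-30\right) \left(-38\right) = 1140$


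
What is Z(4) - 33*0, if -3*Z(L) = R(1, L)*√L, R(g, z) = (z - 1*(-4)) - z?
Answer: -8/3 ≈ -2.6667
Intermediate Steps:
R(g, z) = 4 (R(g, z) = (z + 4) - z = (4 + z) - z = 4)
Z(L) = -4*√L/3
Z(4) - 33*0 = -4*√4/3 - 33*0 = -4/3*2 + 0 = -8/3 + 0 = -8/3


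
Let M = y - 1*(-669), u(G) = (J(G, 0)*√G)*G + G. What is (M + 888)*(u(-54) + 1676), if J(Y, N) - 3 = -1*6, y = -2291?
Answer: -1190548 - 356724*I*√6 ≈ -1.1905e+6 - 8.7379e+5*I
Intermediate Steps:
J(Y, N) = -3 (J(Y, N) = 3 - 1*6 = 3 - 6 = -3)
u(G) = G - 3*G^(3/2) (u(G) = (-3*√G)*G + G = -3*G^(3/2) + G = G - 3*G^(3/2))
M = -1622 (M = -2291 - 1*(-669) = -2291 + 669 = -1622)
(M + 888)*(u(-54) + 1676) = (-1622 + 888)*((-54 - (-486)*I*√6) + 1676) = -734*((-54 - (-486)*I*√6) + 1676) = -734*((-54 + 486*I*√6) + 1676) = -734*(1622 + 486*I*√6) = -1190548 - 356724*I*√6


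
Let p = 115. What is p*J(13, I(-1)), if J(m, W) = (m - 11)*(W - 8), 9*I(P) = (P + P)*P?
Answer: -16100/9 ≈ -1788.9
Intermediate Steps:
I(P) = 2*P²/9 (I(P) = ((P + P)*P)/9 = ((2*P)*P)/9 = (2*P²)/9 = 2*P²/9)
J(m, W) = (-11 + m)*(-8 + W)
p*J(13, I(-1)) = 115*(88 - 22*(-1)²/9 - 8*13 + ((2/9)*(-1)²)*13) = 115*(88 - 22/9 - 104 + ((2/9)*1)*13) = 115*(88 - 11*2/9 - 104 + (2/9)*13) = 115*(88 - 22/9 - 104 + 26/9) = 115*(-140/9) = -16100/9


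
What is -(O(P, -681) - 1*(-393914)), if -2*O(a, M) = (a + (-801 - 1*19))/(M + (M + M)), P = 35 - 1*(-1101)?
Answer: -804766460/2043 ≈ -3.9391e+5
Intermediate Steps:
P = 1136 (P = 35 + 1101 = 1136)
O(a, M) = -(-820 + a)/(6*M) (O(a, M) = -(a + (-801 - 1*19))/(2*(M + (M + M))) = -(a + (-801 - 19))/(2*(M + 2*M)) = -(a - 820)/(2*(3*M)) = -(-820 + a)*1/(3*M)/2 = -(-820 + a)/(6*M))
-(O(P, -681) - 1*(-393914)) = -((1/6)*(820 - 1*1136)/(-681) - 1*(-393914)) = -((1/6)*(-1/681)*(820 - 1136) + 393914) = -((1/6)*(-1/681)*(-316) + 393914) = -(158/2043 + 393914) = -1*804766460/2043 = -804766460/2043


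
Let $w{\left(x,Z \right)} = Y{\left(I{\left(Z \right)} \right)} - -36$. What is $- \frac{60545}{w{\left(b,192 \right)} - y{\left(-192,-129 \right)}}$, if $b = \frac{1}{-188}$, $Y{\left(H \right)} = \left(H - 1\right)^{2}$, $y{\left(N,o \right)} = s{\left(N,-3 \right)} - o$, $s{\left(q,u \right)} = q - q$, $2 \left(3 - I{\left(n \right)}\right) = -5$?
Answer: $\frac{242180}{291} \approx 832.23$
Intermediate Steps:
$I{\left(n \right)} = \frac{11}{2}$ ($I{\left(n \right)} = 3 - - \frac{5}{2} = 3 + \frac{5}{2} = \frac{11}{2}$)
$s{\left(q,u \right)} = 0$
$y{\left(N,o \right)} = - o$ ($y{\left(N,o \right)} = 0 - o = - o$)
$Y{\left(H \right)} = \left(-1 + H\right)^{2}$
$b = - \frac{1}{188} \approx -0.0053191$
$w{\left(x,Z \right)} = \frac{225}{4}$ ($w{\left(x,Z \right)} = \left(-1 + \frac{11}{2}\right)^{2} - -36 = \left(\frac{9}{2}\right)^{2} + 36 = \frac{81}{4} + 36 = \frac{225}{4}$)
$- \frac{60545}{w{\left(b,192 \right)} - y{\left(-192,-129 \right)}} = - \frac{60545}{\frac{225}{4} - \left(-1\right) \left(-129\right)} = - \frac{60545}{\frac{225}{4} - 129} = - \frac{60545}{- \frac{291}{4}} = \left(-60545\right) \left(- \frac{4}{291}\right) = \frac{242180}{291}$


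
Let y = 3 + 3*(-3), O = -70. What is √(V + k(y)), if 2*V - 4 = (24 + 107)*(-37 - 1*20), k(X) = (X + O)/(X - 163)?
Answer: I*√2522190/26 ≈ 61.082*I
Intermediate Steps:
y = -6 (y = 3 - 9 = -6)
k(X) = (-70 + X)/(-163 + X) (k(X) = (X - 70)/(X - 163) = (-70 + X)/(-163 + X))
V = -7463/2 (V = 2 + ((24 + 107)*(-37 - 1*20))/2 = 2 + (131*(-37 - 20))/2 = 2 + (131*(-57))/2 = 2 + (½)*(-7467) = 2 - 7467/2 = -7463/2 ≈ -3731.5)
√(V + k(y)) = √(-7463/2 + (-70 - 6)/(-163 - 6)) = √(-7463/2 - 76/(-169)) = √(-7463/2 - 1/169*(-76)) = √(-7463/2 + 76/169) = √(-1261095/338) = I*√2522190/26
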